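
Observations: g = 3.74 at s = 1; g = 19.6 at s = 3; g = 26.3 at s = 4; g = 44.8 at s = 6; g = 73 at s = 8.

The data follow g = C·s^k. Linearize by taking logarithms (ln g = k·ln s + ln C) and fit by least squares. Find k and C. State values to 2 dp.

k = 1.41, C = 3.83

Taking logs, ln g = k·ln s + ln C, so regress ln g on ln s.
Over the data: Σln s = 6.3561, Σ(ln s)² = 10.6632, Σln g = 15.6569, Σln s·ln g = 23.5359.
Normal system: [[10.6632, 6.3561]; [6.3561, 5]]·[k, ln C]ᵀ = [23.5359, 15.6569]ᵀ.
Solving (det = 12.9161): k = 1.40624, ln C = 1.34373, so C = exp(1.34373) = 3.83333.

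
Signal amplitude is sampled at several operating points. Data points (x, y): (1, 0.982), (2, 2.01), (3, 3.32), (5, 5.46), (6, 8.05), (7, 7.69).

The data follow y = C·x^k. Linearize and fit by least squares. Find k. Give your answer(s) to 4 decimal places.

k = 1.1060

With ln yᵢ as the transformed response and ln xᵢ as the regressor:
XᵀX = [[11.2747, 7.1389]; [7.1389, 6]], rhs = [12.2407, 7.7030]ᵀ  (here Σln x = 7.1389, Σ(ln x)² = 11.2747, Σln y = 7.7030, Σln x·ln y = 12.2407).
Slope k = (n·Σln x·ln y − Σln x·Σln y)/(n·Σ(ln x)² − (Σln x)²) = (6·12.2407 − 7.1389·7.7030)/16.6845 = 1.10602; ln C = (Σln y − k·Σln x)/n = -0.03213.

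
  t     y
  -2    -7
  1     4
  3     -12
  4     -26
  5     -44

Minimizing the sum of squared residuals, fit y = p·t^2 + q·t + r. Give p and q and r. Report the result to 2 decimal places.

p = -2.20, q = 1.26, r = 4.46

Entries of XᵀX: Σt^2·t^2 = 979, Σt^2·t = 209, Σt^2 = 55, Σt·t = 55, Σt = 11, Σ1 = 5.
Moment sums: Σt^2·y = -1648, Σt·y = -342, Σy = -85.
Row-reducing yields p = -1891/858, q = 1085/858, r = 58/13.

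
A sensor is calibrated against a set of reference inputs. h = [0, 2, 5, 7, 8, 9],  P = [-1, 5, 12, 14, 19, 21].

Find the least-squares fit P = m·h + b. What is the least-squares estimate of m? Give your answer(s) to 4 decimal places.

The normal equations are: 223·m + 31·b = 509;  31·m + 6·b = 70.
Δ = 223·6 − 31² = 377.
m = (509·6 − 31·70)/377 = 68/29; b = (223·70 − 31·509)/377 = -13/29.

m = 2.3448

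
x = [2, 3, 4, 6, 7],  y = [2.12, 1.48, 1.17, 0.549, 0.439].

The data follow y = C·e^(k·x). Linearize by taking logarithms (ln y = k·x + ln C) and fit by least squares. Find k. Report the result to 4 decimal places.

k = -0.3206

With ln yᵢ as the transformed response and xᵢ as the regressor:
AᵀA = [[114.0000, 22.0000]; [22.0000, 5]], rhs = [-6.0538, -0.1225]ᵀ  (here Σx = 22.0000, Σ(x)² = 114.0000, Σln y = -0.1225, Σx·ln y = -6.0538).
Slope k = (n·Σx·ln y − Σx·Σln y)/(n·Σ(x)² − (Σx)²) = (5·-6.0538 − 22.0000·-0.1225)/86.0000 = -0.32064; ln C = (Σln y − k·Σx)/n = 1.38632.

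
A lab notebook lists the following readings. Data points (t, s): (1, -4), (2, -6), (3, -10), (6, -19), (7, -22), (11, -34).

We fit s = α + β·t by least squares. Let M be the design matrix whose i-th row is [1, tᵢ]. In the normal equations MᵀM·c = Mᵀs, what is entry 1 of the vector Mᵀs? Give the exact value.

-95

Entry 1 ↔ basis 1, so (Mᵀs)_{1} = Σᵢ sᵢ = (1)·(-4) + (1)·(-6) + (1)·(-10) + (1)·(-19) + (1)·(-22) + (1)·(-34) = -95.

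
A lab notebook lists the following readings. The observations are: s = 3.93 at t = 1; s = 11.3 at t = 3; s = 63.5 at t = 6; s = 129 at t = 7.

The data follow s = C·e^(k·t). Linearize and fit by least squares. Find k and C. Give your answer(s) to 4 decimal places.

Linearized form: ln s = k·t + ln C. From the 4 transformed points,
Σt = 17.0000, Σ(t)² = 95.0000, Σln s = 12.8043, Σt·ln s = 67.5680.
Equations: 95.0000·k + 17.0000·ln C = 67.5680;  17.0000·k + 4·ln C = 12.8043.
Δ = 95.0000·4 − (17.0000)² = 91.0000; k = (67.5680·4 − 17.0000·12.8043)/91.0000 = 0.57801, ln C = (95.0000·12.8043 − 17.0000·67.5680)/91.0000 = 0.74453, so C = exp(0.74453) = 2.10546.

k = 0.5780, C = 2.1055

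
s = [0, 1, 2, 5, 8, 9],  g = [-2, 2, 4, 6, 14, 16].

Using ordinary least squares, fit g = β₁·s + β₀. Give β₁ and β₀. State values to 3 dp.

Setting ∂/∂β₁ … = 0 gives: 175·β₁ + 25·β₀ = 296;  25·β₁ + 6·β₀ = 40.
Δ = 175·6 − 25² = 425.
β₁ = (296·6 − 25·40)/425 = 776/425; β₀ = (175·40 − 25·296)/425 = -16/17.

β₁ = 1.826, β₀ = -0.941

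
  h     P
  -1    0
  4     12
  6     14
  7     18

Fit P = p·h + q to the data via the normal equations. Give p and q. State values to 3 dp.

With design matrix M, MᵀM = [[102, 16]; [16, 4]] and MᵀP = [258, 44]ᵀ.
det = 102·4 − 16² = 152.
p = (258·4 − 16·44)/152 = 41/19; q = (102·44 − 16·258)/152 = 45/19.

p = 2.158, q = 2.368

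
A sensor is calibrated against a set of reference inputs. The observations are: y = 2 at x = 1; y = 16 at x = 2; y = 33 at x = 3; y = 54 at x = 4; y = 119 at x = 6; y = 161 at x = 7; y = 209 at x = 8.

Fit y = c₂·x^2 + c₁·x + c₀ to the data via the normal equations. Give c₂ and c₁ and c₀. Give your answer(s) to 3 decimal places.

c₂ = 3.012, c₁ = 2.206, c₀ = -1.934

Sums needed: Σx^2·x^2 = 8147, Σx^2·x = 1171, Σx^2 = 179, Σx·x = 179, Σx = 31, Σ1 = 7.
For Mᵀy: Σx^2·y = 26776, Σx·y = 3862, Σy = 594.
Normal equations: [[8147, 1171, 179]; [1171, 179, 31]; [179, 31, 7]]·[c₂, c₁, c₀]ᵀ = [26776, 3862, 594]ᵀ.
Row-reducing yields c₂ = 15307/5082, c₁ = 5606/2541, c₀ = -3277/1694.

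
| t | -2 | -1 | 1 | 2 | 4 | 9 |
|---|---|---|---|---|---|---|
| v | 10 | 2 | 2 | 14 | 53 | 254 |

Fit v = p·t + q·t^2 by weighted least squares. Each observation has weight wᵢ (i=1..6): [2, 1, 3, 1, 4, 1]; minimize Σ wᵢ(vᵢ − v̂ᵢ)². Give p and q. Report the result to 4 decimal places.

With design matrix M, MᵀWM = [[161, 979]; [979, 7637]] and MᵀWv = [3126, 24110]ᵀ.
Δ = 161·7637 − 979² = 271116.
p = (3126·7637 − 979·24110)/271116 = 67393/67779; q = (161·24110 − 979·3126)/271116 = 205339/67779.

p = 0.9943, q = 3.0295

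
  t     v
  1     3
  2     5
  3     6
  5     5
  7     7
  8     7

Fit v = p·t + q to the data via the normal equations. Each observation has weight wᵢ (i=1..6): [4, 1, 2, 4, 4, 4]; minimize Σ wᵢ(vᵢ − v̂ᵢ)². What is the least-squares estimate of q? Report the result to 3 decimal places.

From the data, Σwᵢ·t·t = 578, Σwᵢ·t = 92, Σwᵢ·1 = 19.
Moment sums: Σwᵢ·t·v = 578, Σwᵢ·v = 105.
Eliminating q: 19·(row 1) − 92·(row 2) gives 2518·p = 19·578 − 92·105 = 1322, so p = 661/1259.
Then q = (105 − 92·(661/1259))/19 = 3757/1259.

q = 2.984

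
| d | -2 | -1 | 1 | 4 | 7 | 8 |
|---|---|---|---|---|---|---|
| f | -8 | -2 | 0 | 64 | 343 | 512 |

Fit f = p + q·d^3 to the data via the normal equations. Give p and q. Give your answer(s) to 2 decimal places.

The normal equations are: 6·p + 911·q = 909;  911·p + 383955·q = 383955.
Determinant 6·383955 − 911² = 1473809.
p = (909·383955 − 911·383955)/1473809 = -767910/1473809; q = (6·383955 − 911·909)/1473809 = 1475631/1473809.

p = -0.52, q = 1.00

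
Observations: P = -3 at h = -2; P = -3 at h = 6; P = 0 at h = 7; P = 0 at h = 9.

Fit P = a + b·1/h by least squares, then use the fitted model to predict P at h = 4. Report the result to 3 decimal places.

The normal system MᵀM·[a, b]ᵀ = MᵀP is [[4, -5/63]; [-5/63, 2465/7938]]·[a, b]ᵀ = [-6, 1]ᵀ.
det = 4·(2465/7938) − (-5/63)² = 545/441.
a = ((-6)·(2465/7938) − (-5/63)·1)/(545/441) = -472/327; b = (4·1 − (-5/63)·(-6))/(545/441) = 1554/545.
At h = 4: P̂ = (-472/327)·(1) + (1554/545)·(1/4) = -2389/3270.

P̂ = -0.731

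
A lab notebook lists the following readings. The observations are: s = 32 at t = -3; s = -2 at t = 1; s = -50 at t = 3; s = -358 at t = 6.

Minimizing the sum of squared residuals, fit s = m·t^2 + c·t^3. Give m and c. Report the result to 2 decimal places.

Compute the Gram sums: Σt^2·t^2 = 1459, Σt^2·t^3 = 7777, Σt^3·t^3 = 48115.
Moment sums: Σt^2·s = -13052, Σt^3·s = -79544.
Normal equations: [[1459, 7777]; [7777, 48115]]·[m, c]ᵀ = [-13052, -79544]ᵀ.
det = 1459·48115 − 7777² = 9718056.
m = ((-13052)·48115 − 7777·(-79544))/9718056 = -260647/269946; c = (1459·(-79544) − 7777·(-13052))/9718056 = -404147/269946.

m = -0.97, c = -1.50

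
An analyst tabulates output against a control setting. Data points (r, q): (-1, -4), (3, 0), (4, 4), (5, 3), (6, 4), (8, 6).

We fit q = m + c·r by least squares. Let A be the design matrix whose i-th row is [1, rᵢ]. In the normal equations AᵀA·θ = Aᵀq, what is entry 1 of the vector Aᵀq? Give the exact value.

Entry 1 ↔ basis 1, so (Aᵀq)_{1} = Σᵢ qᵢ = (1)·(-4) + (1)·(0) + (1)·(4) + (1)·(3) + (1)·(4) + (1)·(6) = 13.

13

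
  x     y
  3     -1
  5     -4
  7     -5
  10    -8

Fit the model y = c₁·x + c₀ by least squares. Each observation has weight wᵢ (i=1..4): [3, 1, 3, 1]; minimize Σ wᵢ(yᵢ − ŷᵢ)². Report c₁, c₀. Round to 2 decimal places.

AᵀWA·[c₁, c₀]ᵀ = AᵀWy reads: 299·c₁ + 45·c₀ = -214;  45·c₁ + 8·c₀ = -30.
Eliminating c₀: 8·(row 1) − 45·(row 2) gives 367·c₁ = 8·(-214) − 45·(-30) = -362, so c₁ = -362/367.
Then c₀ = ((-30) − 45·(-362/367))/8 = 660/367.

c₁ = -0.99, c₀ = 1.80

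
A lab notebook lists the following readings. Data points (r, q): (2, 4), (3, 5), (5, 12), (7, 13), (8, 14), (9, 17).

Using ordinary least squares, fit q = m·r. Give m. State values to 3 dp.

Sums needed: Σr·r = 232.
For Mᵀq: Σr·q = 439.
Normal equations: [[232]]·[m]ᵀ = [439]ᵀ.
m = 439/232 = 1.89224.

m = 1.892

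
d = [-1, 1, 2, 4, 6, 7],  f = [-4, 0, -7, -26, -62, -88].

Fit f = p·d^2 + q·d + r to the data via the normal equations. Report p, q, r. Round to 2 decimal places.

p = -1.98, q = 1.49, r = -0.51

Compute the Gram sums: Σd^2·d^2 = 3971, Σd^2·d = 631, Σd^2 = 107, Σd·d = 107, Σd = 19, Σ1 = 6.
Right-hand side: Σd^2·f = -6992, Σd·f = -1102, Σf = -187.
Row-reducing yields p = -22321/11248, q = 16801/11248, r = -1427/2812.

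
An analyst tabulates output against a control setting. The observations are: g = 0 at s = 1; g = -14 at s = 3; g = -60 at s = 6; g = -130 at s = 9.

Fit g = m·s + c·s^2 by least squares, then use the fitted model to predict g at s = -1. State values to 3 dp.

Entries of AᵀA: Σs·s = 127, Σs·s^2 = 973, Σs^2·s^2 = 7939.
For Aᵀg: Σs·g = -1572, Σs^2·g = -12816.
Normal equations: [[127, 973]; [973, 7939]]·[m, c]ᵀ = [-1572, -12816]ᵀ.
Δ = 127·7939 − 973² = 61524.
m = ((-1572)·7939 − 973·(-12816))/61524 = -845/5127; c = (127·(-12816) − 973·(-1572))/61524 = -8173/5127.
At s = -1: ĝ = (-845/5127)·(-1) + (-8173/5127)·(1) = -7328/5127.

ĝ = -1.429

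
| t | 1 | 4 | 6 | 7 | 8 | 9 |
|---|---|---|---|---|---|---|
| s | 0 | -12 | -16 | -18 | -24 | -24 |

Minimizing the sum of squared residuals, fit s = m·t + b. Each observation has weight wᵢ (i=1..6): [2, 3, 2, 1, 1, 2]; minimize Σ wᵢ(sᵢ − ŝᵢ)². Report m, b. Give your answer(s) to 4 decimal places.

m = -2.9616, b = 1.5214

Compute the Gram sums: Σwᵢ·t·t = 397, Σwᵢ·t = 59, Σwᵢ·1 = 11.
And Σwᵢ·t·s = -1086, Σwᵢ·s = -158.
So XᵀWX·[m, b]ᵀ = XᵀWs: [[397, 59]; [59, 11]]·[m, b]ᵀ = [-1086, -158]ᵀ.
det = 397·11 − 59² = 886.
m = ((-1086)·11 − 59·(-158))/886 = -1312/443; b = (397·(-158) − 59·(-1086))/886 = 674/443.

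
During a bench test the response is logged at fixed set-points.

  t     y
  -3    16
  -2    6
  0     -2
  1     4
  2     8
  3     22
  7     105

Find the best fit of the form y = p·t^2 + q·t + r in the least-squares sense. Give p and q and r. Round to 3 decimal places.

p = 2.037, q = 0.830, r = -0.351

With design matrix M, MᵀM = [[2596, 344, 76]; [344, 76, 8]; [76, 8, 7]] and Mᵀy = [5547, 761, 159]ᵀ.
Inverting the 3×3 Gram matrix, [p, q, r]ᵀ = [20705/10164, 25295/30492, -382/1089]ᵀ.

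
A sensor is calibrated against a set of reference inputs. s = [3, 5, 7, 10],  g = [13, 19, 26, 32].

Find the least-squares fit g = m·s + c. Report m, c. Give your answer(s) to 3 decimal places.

Forming MᵀM = [[183, 25]; [25, 4]] and Mᵀg = [636, 90]ᵀ gives MᵀM·[m, c]ᵀ = Mᵀg.
Eliminating c: 4·(row 1) − 25·(row 2) gives 107·m = 4·636 − 25·90 = 294, so m = 294/107.
Then c = (90 − 25·(294/107))/4 = 570/107.

m = 2.748, c = 5.327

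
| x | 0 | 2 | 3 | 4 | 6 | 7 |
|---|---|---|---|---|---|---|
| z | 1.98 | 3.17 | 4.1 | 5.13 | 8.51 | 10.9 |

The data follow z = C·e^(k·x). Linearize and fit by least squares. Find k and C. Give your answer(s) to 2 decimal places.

Taking logs, ln z = k·x + ln C, so regress ln z on x.
Σx = 22.0000, Σ(x)² = 114.0000, Σln z = 9.4129, Σx·ln z = 42.6496.
Equations: 114.0000·k + 22.0000·ln C = 42.6496;  22.0000·k + 6·ln C = 9.4129.
Δ = 114.0000·6 − (22.0000)² = 200.0000; k = (42.6496·6 − 22.0000·9.4129)/200.0000 = 0.24407, ln C = (114.0000·9.4129 − 22.0000·42.6496)/200.0000 = 0.67391, so C = exp(0.67391) = 1.96189.

k = 0.24, C = 1.96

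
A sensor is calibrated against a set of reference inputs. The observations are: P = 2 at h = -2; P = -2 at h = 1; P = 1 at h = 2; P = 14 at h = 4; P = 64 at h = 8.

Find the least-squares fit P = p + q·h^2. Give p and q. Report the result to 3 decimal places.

Entries of AᵀA: Σ1 = 5, Σh^2 = 89, Σh^2·h^2 = 4385.
For AᵀP: ΣP = 79, Σh^2·P = 4330.
Normal equations: [[5, 89]; [89, 4385]]·[p, q]ᵀ = [79, 4330]ᵀ.
Δ = 5·4385 − 89² = 14004.
p = (79·4385 − 89·4330)/14004 = -12985/4668; q = (5·4330 − 89·79)/14004 = 4873/4668.

p = -2.782, q = 1.044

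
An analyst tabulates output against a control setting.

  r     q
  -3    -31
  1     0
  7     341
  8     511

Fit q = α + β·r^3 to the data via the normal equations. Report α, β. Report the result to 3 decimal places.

Entries of XᵀX: Σ1 = 4, Σr^3 = 829, Σr^3·r^3 = 380523.
Right-hand side: Σq = 821, Σr^3·q = 379432.
XᵀX·[α, β]ᵀ = Xᵀq becomes [[4, 829]; [829, 380523]]·[α, β]ᵀ = [821, 379432]ᵀ.
Determinant 4·380523 − 829² = 834851.
α = (821·380523 − 829·379432)/834851 = -2139745/834851; β = (4·379432 − 829·821)/834851 = 837119/834851.

α = -2.563, β = 1.003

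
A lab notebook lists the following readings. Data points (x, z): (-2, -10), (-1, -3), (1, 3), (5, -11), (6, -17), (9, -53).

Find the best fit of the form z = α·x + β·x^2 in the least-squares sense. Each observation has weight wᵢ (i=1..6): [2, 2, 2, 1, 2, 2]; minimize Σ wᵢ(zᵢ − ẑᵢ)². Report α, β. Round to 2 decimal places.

Sums needed: Σwᵢ·x·x = 271, Σwᵢ·x·x^2 = 1999, Σwᵢ·x^2·x^2 = 16375.
Moment sums: Σwᵢ·x·z = -1161, Σwᵢ·x^2·z = -10165.
Normal equations: [[271, 1999]; [1999, 16375]]·[α, β]ᵀ = [-1161, -10165]ᵀ.
det = 271·16375 − 1999² = 441624.
α = ((-1161)·16375 − 1999·(-10165))/441624 = 327115/110406; β = (271·(-10165) − 1999·(-1161))/441624 = -108469/110406.

α = 2.96, β = -0.98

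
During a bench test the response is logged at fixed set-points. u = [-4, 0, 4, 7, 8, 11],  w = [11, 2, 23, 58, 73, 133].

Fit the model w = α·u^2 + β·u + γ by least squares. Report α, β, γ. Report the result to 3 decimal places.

α = 0.953, β = 1.411, γ = 1.641

AᵀA·[α, β, γ]ᵀ = Aᵀw reads: 21650·α + 2186·β + 266·γ = 24151;  2186·α + 266·β + 26·γ = 2501;  266·α + 26·β + 6·γ = 300.
(Σu^2·u^2 = 21650, Σu^2·u = 2186, Σu^2 = 266, Σu·u = 266, Σu = 26, Σ1 = 6, Σu^2·w = 24151, Σu·w = 2501, Σw = 300.)
Row-reducing yields α = 31709/33276, β = 117367/83190, γ = 90997/55460.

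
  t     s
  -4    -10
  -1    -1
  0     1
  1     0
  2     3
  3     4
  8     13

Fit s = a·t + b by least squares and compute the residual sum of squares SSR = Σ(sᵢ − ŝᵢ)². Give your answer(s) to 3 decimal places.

From the data, Σt·t = 95, Σt = 9, Σ1 = 7.
For Aᵀs: Σt·s = 163, Σs = 10.
Eliminating b: 7·(row 1) − 9·(row 2) gives 584·a = 7·163 − 9·10 = 1051, so a = 1051/584.
Then b = (10 − 9·(1051/584))/7 = -517/584.
Residuals: -1119/584, 123/73, 1101/584, -267/292, 167/584, -75/146, -299/584; SSR = 6721/584.

SSR = 11.509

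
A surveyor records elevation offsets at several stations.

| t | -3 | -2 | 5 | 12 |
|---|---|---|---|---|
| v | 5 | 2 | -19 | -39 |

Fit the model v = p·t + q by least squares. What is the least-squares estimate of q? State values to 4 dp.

Normal-equation sums: Σt·t = 182, Σt = 12, Σ1 = 4.
And Σt·v = -582, Σv = -51.
So MᵀM·[p, q]ᵀ = Mᵀv: [[182, 12]; [12, 4]]·[p, q]ᵀ = [-582, -51]ᵀ.
Eliminating q: 4·(row 1) − 12·(row 2) gives 584·p = 4·(-582) − 12·(-51) = -1716, so p = -429/146.
Then q = ((-51) − 12·(-429/146))/4 = -1149/292.

q = -3.9349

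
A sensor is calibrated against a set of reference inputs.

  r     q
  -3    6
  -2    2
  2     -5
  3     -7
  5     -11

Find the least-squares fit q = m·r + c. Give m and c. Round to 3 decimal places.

m = -2.022, c = -0.978

Normal-equation sums: Σr·r = 51, Σr = 5, Σ1 = 5.
For Aᵀq: Σr·q = -108, Σq = -15.
Eliminating c: 5·(row 1) − 5·(row 2) gives 230·m = 5·(-108) − 5·(-15) = -465, so m = -93/46.
Then c = ((-15) − 5·(-93/46))/5 = -45/46.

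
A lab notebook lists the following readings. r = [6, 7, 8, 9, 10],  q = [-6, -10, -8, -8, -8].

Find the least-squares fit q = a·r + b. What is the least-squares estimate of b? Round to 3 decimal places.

Entries of XᵀX: Σr·r = 330, Σr = 40, Σ1 = 5.
And Σr·q = -322, Σq = -40.
det = 330·5 − 40² = 50.
a = ((-322)·5 − 40·(-40))/50 = -1/5; b = (330·(-40) − 40·(-322))/50 = -32/5.

b = -6.400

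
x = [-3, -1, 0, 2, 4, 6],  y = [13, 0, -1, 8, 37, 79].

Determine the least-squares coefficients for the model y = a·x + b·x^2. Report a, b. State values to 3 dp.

a = 1.362, b = 1.958

The normal system MᵀM·[a, b]ᵀ = Mᵀy is [[66, 260]; [260, 1650]]·[a, b]ᵀ = [599, 3585]ᵀ.
Eliminating b: 1650·(row 1) − 260·(row 2) gives 41300·a = 1650·599 − 260·3585 = 56250, so a = 1125/826.
Then b = (3585 − 260·(1125/826))/1650 = 8087/4130.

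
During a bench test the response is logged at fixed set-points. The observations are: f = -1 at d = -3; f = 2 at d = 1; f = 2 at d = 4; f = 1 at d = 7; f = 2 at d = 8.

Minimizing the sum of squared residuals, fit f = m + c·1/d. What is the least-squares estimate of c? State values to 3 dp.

c = 1.943

The normal equations are: 5·m + (199/168)·c = 6;  (199/168)·m + (34141/28224)·c = 271/84.
Determinant 5·(34141/28224) − (199/168)² = 4097/882.
m = (6·(34141/28224) − (199/168)·(271/84))/(4097/882) = 24247/32776; c = (5·(271/84) − (199/168)·6)/(4097/882) = 7959/4097.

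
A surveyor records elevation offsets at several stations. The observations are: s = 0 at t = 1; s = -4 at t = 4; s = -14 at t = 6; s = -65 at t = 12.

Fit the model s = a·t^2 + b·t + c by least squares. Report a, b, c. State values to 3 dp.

The normal system MᵀM·[a, b, c]ᵀ = Mᵀs is [[22289, 2009, 197]; [2009, 197, 23]; [197, 23, 4]]·[a, b, c]ᵀ = [-9928, -880, -83]ᵀ.
Inverting the 3×3 Gram matrix, [a, b, c]ᵀ = [-16831/31452, 32137/31452, -1415/5242]ᵀ.

a = -0.535, b = 1.022, c = -0.270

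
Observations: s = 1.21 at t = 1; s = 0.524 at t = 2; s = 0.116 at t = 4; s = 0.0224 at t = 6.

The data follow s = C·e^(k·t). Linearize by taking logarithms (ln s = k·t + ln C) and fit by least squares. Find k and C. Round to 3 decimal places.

k = -0.792, C = 2.644

Let Y = ln s. Fitting Y = k·t + ln C by least squares:
XᵀX = [[57.0000, 13.0000]; [13.0000, 4]], rhs = [-32.5107, -6.4085]ᵀ  (here Σt = 13.0000, Σ(t)² = 57.0000, Σln s = -6.4085, Σt·ln s = -32.5107).
Solving (det = 59.0000): k = -0.79207, ln C = 0.97212, so C = exp(0.97212) = 2.64353.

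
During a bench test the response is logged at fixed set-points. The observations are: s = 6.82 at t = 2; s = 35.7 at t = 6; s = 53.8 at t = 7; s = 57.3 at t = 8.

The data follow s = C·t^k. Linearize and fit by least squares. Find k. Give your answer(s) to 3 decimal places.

With ln sᵢ as the transformed response and ln tᵢ as the regressor:
XᵀX = [[11.8015, 6.5103]; [6.5103, 4]], rhs = [23.9097, 13.5286]ᵀ  (here Σln t = 6.5103, Σ(ln t)² = 11.8015, Σln s = 13.5286, Σln t·ln s = 23.9097).
Solving (det = 4.8225): k = 1.56855, ln C = 0.82922.

k = 1.569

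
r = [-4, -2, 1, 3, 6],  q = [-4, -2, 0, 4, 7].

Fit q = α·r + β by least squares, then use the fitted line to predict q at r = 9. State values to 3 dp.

q̂ = 10.140

Compute the Gram sums: Σr·r = 66, Σr = 4, Σ1 = 5.
Moment sums: Σr·q = 74, Σq = 5.
Normal equations: [[66, 4]; [4, 5]]·[α, β]ᵀ = [74, 5]ᵀ.
Eliminating β: 5·(row 1) − 4·(row 2) gives 314·α = 5·74 − 4·5 = 350, so α = 175/157.
Then β = (5 − 4·(175/157))/5 = 17/157.
At r = 9: q̂ = (175/157)·(9) + (17/157)·(1) = 1592/157.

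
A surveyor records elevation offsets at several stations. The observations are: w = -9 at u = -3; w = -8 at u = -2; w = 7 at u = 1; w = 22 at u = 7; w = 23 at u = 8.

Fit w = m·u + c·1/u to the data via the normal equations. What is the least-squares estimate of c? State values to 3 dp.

c = 3.951

Normal-equation sums: Σu·u = 127, Σu·1/u = 5, Σ1/u·1/u = 39433/28224.
For Mᵀw: Σu·w = 388, Σ1/u·w = 1121/56.
Determinant 127·(39433/28224) − 5² = 4302391/28224.
m = (388·(39433/28224) − 5·(1121/56))/(4302391/28224) = 12475084/4302391; c = (127·(1121/56) − 5·388)/(4302391/28224) = 16998408/4302391.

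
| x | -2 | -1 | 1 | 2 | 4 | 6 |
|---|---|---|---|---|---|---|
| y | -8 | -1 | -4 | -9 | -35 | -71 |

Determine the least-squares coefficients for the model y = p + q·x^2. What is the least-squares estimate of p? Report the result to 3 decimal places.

The normal equations are: 6·p + 62·q = -128;  62·p + 1586·q = -3189.
Determinant 6·1586 − 62² = 5672.
p = ((-128)·1586 − 62·(-3189))/5672 = -2645/2836; q = (6·(-3189) − 62·(-128))/5672 = -5599/2836.

p = -0.933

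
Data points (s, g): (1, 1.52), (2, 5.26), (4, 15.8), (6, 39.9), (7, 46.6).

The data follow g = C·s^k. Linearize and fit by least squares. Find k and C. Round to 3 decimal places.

k = 1.775, C = 1.505

Linearized form: ln g = k·ln s + ln C. From the 5 transformed points,
Sums: Σln s = 5.8171, Σ(ln s)² = 9.3992, Σln g = 12.3668, Σln s·ln g = 19.0574.
Normal system: [[9.3992, 5.8171]; [5.8171, 5]]·[k, ln C]ᵀ = [19.0574, 12.3668]ᵀ.
Slope k = (n·Σln s·ln g − Σln s·Σln g)/(n·Σ(ln s)² − (Σln s)²) = (5·19.0574 − 5.8171·12.3668)/13.1574 = 1.77450; ln C = (Σln g − k·Σln s)/n = 0.40887, so C = exp(0.40887) = 1.50511.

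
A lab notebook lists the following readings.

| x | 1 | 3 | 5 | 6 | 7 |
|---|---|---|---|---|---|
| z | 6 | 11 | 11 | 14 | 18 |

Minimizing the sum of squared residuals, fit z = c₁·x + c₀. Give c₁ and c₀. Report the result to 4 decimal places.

c₁ = 1.7241, c₀ = 4.4138

Normal-equation sums: Σx·x = 120, Σx = 22, Σ1 = 5.
And Σx·z = 304, Σz = 60.
Determinant 120·5 − 22² = 116.
c₁ = (304·5 − 22·60)/116 = 50/29; c₀ = (120·60 − 22·304)/116 = 128/29.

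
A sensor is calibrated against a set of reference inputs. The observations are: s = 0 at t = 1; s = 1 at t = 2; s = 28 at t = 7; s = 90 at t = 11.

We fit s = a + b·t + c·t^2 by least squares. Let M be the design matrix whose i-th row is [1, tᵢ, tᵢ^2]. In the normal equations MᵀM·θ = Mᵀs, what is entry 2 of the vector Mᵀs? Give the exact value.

1188

Entry 2 ↔ basis t, so (Mᵀs)_{2} = Σᵢ (t)·sᵢ = (1)·(0) + (2)·(1) + (7)·(28) + (11)·(90) = 1188.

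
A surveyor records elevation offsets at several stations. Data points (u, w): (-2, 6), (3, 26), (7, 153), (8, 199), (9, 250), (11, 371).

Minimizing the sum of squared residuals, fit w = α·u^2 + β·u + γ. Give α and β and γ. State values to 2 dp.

α = 2.97, β = 1.42, γ = -3.49

Setting ∂/∂α … = 0 gives: 27796·α + 2934·β + 328·γ = 85632;  2934·α + 328·β + 36·γ = 9060;  328·α + 36·β + 6·γ = 1005.
(Σu^2·u^2 = 27796, Σu^2·u = 2934, Σu^2 = 328, Σu·u = 328, Σu = 36, Σ1 = 6, Σu^2·w = 85632, Σu·w = 9060, Σw = 1005.)
Row-reducing yields α = 54699/18403, β = 26088/18403, γ = -128475/36806.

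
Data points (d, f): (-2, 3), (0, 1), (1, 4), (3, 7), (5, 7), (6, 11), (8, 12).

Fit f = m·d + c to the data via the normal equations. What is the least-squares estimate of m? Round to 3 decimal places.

m = 1.066

The normal system MᵀM·[m, c]ᵀ = Mᵀf is [[139, 21]; [21, 7]]·[m, c]ᵀ = [216, 45]ᵀ.
Eliminating c: 7·(row 1) − 21·(row 2) gives 532·m = 7·216 − 21·45 = 567, so m = 81/76.
Then c = (45 − 21·(81/76))/7 = 1719/532.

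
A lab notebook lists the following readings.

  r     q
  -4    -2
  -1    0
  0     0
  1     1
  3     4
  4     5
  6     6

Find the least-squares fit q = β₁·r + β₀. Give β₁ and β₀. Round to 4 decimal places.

β₁ = 0.8750, β₀ = 0.8750

From the data, Σr·r = 79, Σr = 9, Σ1 = 7.
Right-hand side: Σr·q = 77, Σq = 14.
So MᵀM·[β₁, β₀]ᵀ = Mᵀq: [[79, 9]; [9, 7]]·[β₁, β₀]ᵀ = [77, 14]ᵀ.
Δ = 79·7 − 9² = 472.
β₁ = (77·7 − 9·14)/472 = 7/8; β₀ = (79·14 − 9·77)/472 = 7/8.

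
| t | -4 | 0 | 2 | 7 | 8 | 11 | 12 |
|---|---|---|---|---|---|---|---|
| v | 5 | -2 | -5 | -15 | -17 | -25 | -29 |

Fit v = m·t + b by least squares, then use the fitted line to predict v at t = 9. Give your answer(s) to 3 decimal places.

v̂ = -20.570

From the data, Σt·t = 398, Σt = 36, Σ1 = 7.
Right-hand side: Σt·v = -894, Σv = -88.
det = 398·7 − 36² = 1490.
m = ((-894)·7 − 36·(-88))/1490 = -309/149; b = (398·(-88) − 36·(-894))/1490 = -284/149.
At t = 9: v̂ = (-309/149)·(9) + (-284/149)·(1) = -3065/149.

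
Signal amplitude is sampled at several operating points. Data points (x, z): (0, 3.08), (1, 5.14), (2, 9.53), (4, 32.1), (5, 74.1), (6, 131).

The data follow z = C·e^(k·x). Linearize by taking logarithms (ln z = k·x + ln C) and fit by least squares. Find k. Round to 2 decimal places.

With ln zᵢ as the transformed response and xᵢ as the regressor:
XᵀX = [[82.0000, 18.0000]; [18.0000, 6]], rhs = [70.7996, 17.6659]ᵀ  (here Σx = 18.0000, Σ(x)² = 82.0000, Σln z = 17.6659, Σx·ln z = 70.7996).
Slope k = (n·Σx·ln z − Σx·Σln z)/(n·Σ(x)² − (Σx)²) = (6·70.7996 − 18.0000·17.6659)/168.0000 = 0.63578; ln C = (Σln z − k·Σx)/n = 1.03697.

k = 0.64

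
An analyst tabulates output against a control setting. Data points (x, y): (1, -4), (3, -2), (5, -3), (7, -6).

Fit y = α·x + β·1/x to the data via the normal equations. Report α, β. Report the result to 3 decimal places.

With design matrix A, AᵀA = [[84, 4]; [4, 12916/11025]] and Aᵀy = [-67, -643/105]ᵀ.
Determinant 84·(12916/11025) − 4² = 43264/525.
α = ((-67)·(12916/11025) − 4·(-643/105))/(43264/525) = -37207/56784; β = (84·(-643/105) − 4·(-67))/(43264/525) = -8085/2704.

α = -0.655, β = -2.990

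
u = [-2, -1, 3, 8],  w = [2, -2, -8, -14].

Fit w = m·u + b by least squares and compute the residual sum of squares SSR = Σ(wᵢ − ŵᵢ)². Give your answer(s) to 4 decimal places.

SSR = 4.4839

Compute the Gram sums: Σu·u = 78, Σu = 8, Σ1 = 4.
Right-hand side: Σu·w = -138, Σw = -22.
Determinant 78·4 − 8² = 248.
m = ((-138)·4 − 8·(-22))/248 = -47/31; b = (78·(-22) − 8·(-138))/248 = -153/62.
Residuals: 89/62, -65/62, -61/62, 37/62; SSR = 139/31.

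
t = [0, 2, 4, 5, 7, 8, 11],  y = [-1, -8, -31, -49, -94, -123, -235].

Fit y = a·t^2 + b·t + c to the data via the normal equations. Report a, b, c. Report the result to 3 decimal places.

a = -1.973, b = 0.471, c = -1.151

The normal system AᵀA·[a, b, c]ᵀ = Aᵀy is [[22035, 2383, 279]; [2383, 279, 37]; [279, 37, 7]]·[a, b, c]ᵀ = [-42666, -4612, -541]ᵀ.
Solving the 3×3 system (Gaussian elimination) gives a = -591189/299698, b = 141069/299698, c = -172460/149849.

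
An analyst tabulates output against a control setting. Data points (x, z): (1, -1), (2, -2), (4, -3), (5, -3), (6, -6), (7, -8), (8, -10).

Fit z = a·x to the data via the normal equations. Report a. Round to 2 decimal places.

a = -1.05

Setting ∂/∂a … = 0 gives: 195·a = -204.
(Σx·x = 195, Σx·z = -204.)
a = (-204)/195 = -1.04615.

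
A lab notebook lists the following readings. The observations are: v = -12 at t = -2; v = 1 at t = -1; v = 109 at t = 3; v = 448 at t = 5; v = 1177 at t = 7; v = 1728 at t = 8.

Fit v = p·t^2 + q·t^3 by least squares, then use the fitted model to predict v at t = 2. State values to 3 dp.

The normal system AᵀA·[p, q]ᵀ = Aᵀv is [[7220, 52910]; [52910, 396212]]·[p, q]ᵀ = [180399, 1347485]ᵀ.
Eliminating q: 396212·(row 1) − 52910·(row 2) gives 61182540·p = 396212·180399 − 52910·1347485 = 180817238, so p = 90408619/30591270.
Then q = (1347485 − 52910·(90408619/30591270))/396212 = 18393061/6118254.
At t = 2: v̂ = (90408619/30591270)·(4) + (18393061/6118254)·(8) = 548678458/15295635.

v̂ = 35.872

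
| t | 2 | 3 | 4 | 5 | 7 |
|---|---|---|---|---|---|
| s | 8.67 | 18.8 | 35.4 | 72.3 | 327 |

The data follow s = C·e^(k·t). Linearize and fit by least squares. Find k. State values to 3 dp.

k = 0.720

Linearized form: ln s = k·t + ln C. From the 5 transformed points,
Σt = 21.0000, Σ(t)² = 103.0000, Σln s = 18.7312, Σt·ln s = 89.3220.
Equations: 103.0000·k + 21.0000·ln C = 89.3220;  21.0000·k + 5·ln C = 18.7312.
Solving (det = 74.0000): k = 0.71965, ln C = 0.72370.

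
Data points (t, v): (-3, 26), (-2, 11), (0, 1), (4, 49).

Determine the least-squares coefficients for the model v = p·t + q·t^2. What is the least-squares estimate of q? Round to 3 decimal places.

XᵀX·[p, q]ᵀ = Xᵀv reads: 29·p + 29·q = 96;  29·p + 353·q = 1062.
Determinant 29·353 − 29² = 9396.
p = (96·353 − 29·1062)/9396 = 515/1566; q = (29·1062 − 29·96)/9396 = 161/54.

q = 2.981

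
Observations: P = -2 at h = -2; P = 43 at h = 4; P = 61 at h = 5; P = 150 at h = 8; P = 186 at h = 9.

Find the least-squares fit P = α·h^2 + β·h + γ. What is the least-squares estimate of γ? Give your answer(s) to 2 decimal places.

γ = -3.16

Compute the Gram sums: Σh^2·h^2 = 11554, Σh^2·h = 1422, Σh^2 = 190, Σh·h = 190, Σh = 24, Σ1 = 5.
For XᵀP: Σh^2·P = 26871, Σh·P = 3355, ΣP = 438.
Inverting the 3×3 Gram matrix, [α, β, γ]ᵀ = [2319/1178, 33281/10013, -31647/10013]ᵀ.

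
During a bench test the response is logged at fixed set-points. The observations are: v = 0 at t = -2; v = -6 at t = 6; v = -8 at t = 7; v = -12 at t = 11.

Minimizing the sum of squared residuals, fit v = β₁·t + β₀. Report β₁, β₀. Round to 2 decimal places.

β₁ = -0.91, β₀ = -1.49

Forming AᵀA = [[210, 22]; [22, 4]] and Aᵀv = [-224, -26]ᵀ gives AᵀA·[β₁, β₀]ᵀ = Aᵀv.
det = 210·4 − 22² = 356.
β₁ = ((-224)·4 − 22·(-26))/356 = -81/89; β₀ = (210·(-26) − 22·(-224))/356 = -133/89.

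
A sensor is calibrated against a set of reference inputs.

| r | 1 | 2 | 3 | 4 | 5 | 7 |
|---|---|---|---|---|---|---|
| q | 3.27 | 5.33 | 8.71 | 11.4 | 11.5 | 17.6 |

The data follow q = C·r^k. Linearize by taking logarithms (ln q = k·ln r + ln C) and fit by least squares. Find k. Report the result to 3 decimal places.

k = 0.863

Linearized form: ln q = k·ln r + ln C. From the 6 transformed points,
AᵀA = [[9.9861, 6.7334]; [6.7334, 6]], rhs = [16.4230, 12.7665]ᵀ  (here Σln r = 6.7334, Σ(ln r)² = 9.9861, Σln q = 12.7665, Σln r·ln q = 16.4230).
Solving (det = 14.5777): k = 0.86269, ln C = 1.15960.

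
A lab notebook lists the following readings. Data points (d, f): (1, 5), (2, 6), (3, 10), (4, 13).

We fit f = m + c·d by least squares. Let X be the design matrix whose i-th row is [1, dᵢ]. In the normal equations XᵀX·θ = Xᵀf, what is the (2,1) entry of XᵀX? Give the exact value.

Row 2 ↔ basis d, column 1 ↔ basis 1, so (XᵀX)_{2,1} = Σᵢ d = (1)·(1) + (2)·(1) + (3)·(1) + (4)·(1) = 10.

10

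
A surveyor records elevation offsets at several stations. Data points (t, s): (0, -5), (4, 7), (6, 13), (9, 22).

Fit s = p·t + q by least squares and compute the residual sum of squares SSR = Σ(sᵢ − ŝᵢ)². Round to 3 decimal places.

Compute the Gram sums: Σt·t = 133, Σt = 19, Σ1 = 4.
Moment sums: Σt·s = 304, Σs = 37.
Determinant 133·4 − 19² = 171.
p = (304·4 − 19·37)/171 = 3; q = (133·37 − 19·304)/171 = -5.
Residuals: 0, 0, 0, 0; SSR = 0.

SSR = 0.000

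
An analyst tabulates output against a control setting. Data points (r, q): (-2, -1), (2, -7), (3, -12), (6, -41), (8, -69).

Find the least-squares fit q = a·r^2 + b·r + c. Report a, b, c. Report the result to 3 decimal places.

a = -0.903, b = -1.378, c = -0.193

Forming XᵀX = [[5505, 755, 117]; [755, 117, 17]; [117, 17, 5]] and Xᵀq = [-6032, -846, -130]ᵀ gives XᵀX·[a, b, c]ᵀ = Xᵀq.
Row-reducing yields a = -40874/45283, b = -62401/45283, c = -1249/6469.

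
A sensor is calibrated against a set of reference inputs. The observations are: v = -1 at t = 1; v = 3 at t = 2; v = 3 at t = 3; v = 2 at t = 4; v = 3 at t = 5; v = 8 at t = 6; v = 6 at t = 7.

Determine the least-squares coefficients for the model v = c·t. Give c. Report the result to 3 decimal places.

c = 0.907

The normal system XᵀX·[c]ᵀ = Xᵀv is [[140]]·[c]ᵀ = [127]ᵀ.
c = 127/140 = 0.907143.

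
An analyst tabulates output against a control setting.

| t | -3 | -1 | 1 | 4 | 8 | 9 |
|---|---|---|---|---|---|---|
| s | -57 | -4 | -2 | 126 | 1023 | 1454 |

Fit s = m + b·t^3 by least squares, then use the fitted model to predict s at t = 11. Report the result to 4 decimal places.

Forming AᵀA = [[6, 1278]; [1278, 798412]] and Aᵀs = [2540, 1593347]ᵀ gives AᵀA·[m, b]ᵀ = Aᵀs.
Eliminating b: 798412·(row 1) − 1278·(row 2) gives 3157188·m = 798412·2540 − 1278·1593347 = -8330986, so m = -4165493/1578594.
Then b = (1593347 − 1278·(-4165493/1578594))/798412 = 1052327/526198.
At t = 11: ŝ = (-4165493/1578594)·(1) + (1052327/526198)·(1331) = 2098888109/789297.

ŝ = 2659.1867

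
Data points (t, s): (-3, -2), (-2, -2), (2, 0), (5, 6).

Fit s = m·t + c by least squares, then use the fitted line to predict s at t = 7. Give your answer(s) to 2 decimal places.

ŝ = 6.68

Entries of MᵀM: Σt·t = 42, Σt = 2, Σ1 = 4.
For Mᵀs: Σt·s = 40, Σs = 2.
So MᵀM·[m, c]ᵀ = Mᵀs: [[42, 2]; [2, 4]]·[m, c]ᵀ = [40, 2]ᵀ.
Δ = 42·4 − 2² = 164.
m = (40·4 − 2·2)/164 = 39/41; c = (42·2 − 2·40)/164 = 1/41.
At t = 7: ŝ = (39/41)·(7) + (1/41)·(1) = 274/41.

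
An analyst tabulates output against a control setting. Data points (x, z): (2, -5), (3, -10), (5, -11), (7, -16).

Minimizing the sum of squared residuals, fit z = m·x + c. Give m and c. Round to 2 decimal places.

With design matrix A, AᵀA = [[87, 17]; [17, 4]] and Aᵀz = [-207, -42]ᵀ.
Determinant 87·4 − 17² = 59.
m = ((-207)·4 − 17·(-42))/59 = -114/59; c = (87·(-42) − 17·(-207))/59 = -135/59.

m = -1.93, c = -2.29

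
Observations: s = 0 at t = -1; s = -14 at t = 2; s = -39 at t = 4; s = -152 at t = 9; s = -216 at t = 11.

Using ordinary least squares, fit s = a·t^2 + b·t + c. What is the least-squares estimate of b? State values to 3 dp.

b = -3.491

The normal system MᵀM·[a, b, c]ᵀ = Mᵀs is [[21475, 2131, 223]; [2131, 223, 25]; [223, 25, 5]]·[a, b, c]ᵀ = [-39128, -3928, -421]ᵀ.
Inverting the 3×3 Gram matrix, [a, b, c]ᵀ = [-355673/244014, -851773/244014, -70683/40669]ᵀ.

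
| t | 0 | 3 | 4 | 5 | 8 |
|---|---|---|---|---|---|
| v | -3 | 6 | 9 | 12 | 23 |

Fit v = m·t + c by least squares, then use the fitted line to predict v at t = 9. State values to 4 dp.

v̂ = 25.5765

Compute the Gram sums: Σt·t = 114, Σt = 20, Σ1 = 5.
Right-hand side: Σt·v = 298, Σv = 47.
det = 114·5 − 20² = 170.
m = (298·5 − 20·47)/170 = 55/17; c = (114·47 − 20·298)/170 = -301/85.
At t = 9: v̂ = (55/17)·(9) + (-301/85)·(1) = 2174/85.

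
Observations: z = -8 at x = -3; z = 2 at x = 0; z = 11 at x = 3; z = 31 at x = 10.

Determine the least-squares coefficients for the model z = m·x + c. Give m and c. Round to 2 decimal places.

With design matrix M, MᵀM = [[118, 10]; [10, 4]] and Mᵀz = [367, 36]ᵀ.
det = 118·4 − 10² = 372.
m = (367·4 − 10·36)/372 = 277/93; c = (118·36 − 10·367)/372 = 289/186.

m = 2.98, c = 1.55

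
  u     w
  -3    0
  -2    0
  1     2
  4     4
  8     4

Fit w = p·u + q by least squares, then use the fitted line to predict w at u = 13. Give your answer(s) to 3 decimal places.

The normal equations are: 94·p + 8·q = 50;  8·p + 5·q = 10.
Eliminating q: 5·(row 1) − 8·(row 2) gives 406·p = 5·50 − 8·10 = 170, so p = 85/203.
Then q = (10 − 8·(85/203))/5 = 270/203.
At u = 13: ŵ = (85/203)·(13) + (270/203)·(1) = 1375/203.

ŵ = 6.773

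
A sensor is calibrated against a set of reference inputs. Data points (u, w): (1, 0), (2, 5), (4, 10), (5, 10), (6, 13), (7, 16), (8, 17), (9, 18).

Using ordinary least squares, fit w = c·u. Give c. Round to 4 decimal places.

c = 2.1304

Entries of XᵀX: Σu·u = 276.
For Xᵀw: Σu·w = 588.
XᵀX·[c]ᵀ = Xᵀw becomes [[276]]·[c]ᵀ = [588]ᵀ.
Hence c = 588 / 276 ≈ 2.13043.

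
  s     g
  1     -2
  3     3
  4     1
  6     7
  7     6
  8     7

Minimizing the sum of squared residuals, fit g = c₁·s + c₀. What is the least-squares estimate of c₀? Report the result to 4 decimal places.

Compute the Gram sums: Σs·s = 175, Σs = 29, Σ1 = 6.
For Xᵀg: Σs·g = 151, Σg = 22.
Eliminating c₀: 6·(row 1) − 29·(row 2) gives 209·c₁ = 6·151 − 29·22 = 268, so c₁ = 268/209.
Then c₀ = (22 − 29·(268/209))/6 = -529/209.

c₀ = -2.5311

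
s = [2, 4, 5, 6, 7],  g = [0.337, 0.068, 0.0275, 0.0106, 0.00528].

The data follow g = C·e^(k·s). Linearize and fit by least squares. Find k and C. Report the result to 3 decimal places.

k = -0.846, C = 1.872

Let Y = ln g. Fitting Y = k·s + ln C by least squares:
XᵀX = [[130.0000, 24.0000]; [24.0000, 5]], rhs = [-94.8844, -17.1602]ᵀ  (here Σs = 24.0000, Σ(s)² = 130.0000, Σln g = -17.1602, Σs·ln g = -94.8844).
Solving (det = 74.0000): k = -0.84563, ln C = 0.62698, so C = exp(0.62698) = 1.87196.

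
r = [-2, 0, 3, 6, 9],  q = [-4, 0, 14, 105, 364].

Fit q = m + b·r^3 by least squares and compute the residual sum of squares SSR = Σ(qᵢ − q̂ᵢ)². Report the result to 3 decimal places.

Sums needed: Σ1 = 5, Σr^3 = 964, Σr^3·r^3 = 578890.
Moment sums: Σq = 479, Σr^3·q = 288446.
XᵀX·[m, b]ᵀ = Xᵀq becomes [[5, 964]; [964, 578890]]·[m, b]ᵀ = [479, 288446]ᵀ.
det = 5·578890 − 964² = 1965154.
m = (479·578890 − 964·288446)/1965154 = -386817/982577; b = (5·288446 − 964·479)/1965154 = 490237/982577.
Residuals: 378405/982577, 386817/982577, 906496/982577, -2333790/982577, 662072/982577; SSR = 7123582/982577.

SSR = 7.250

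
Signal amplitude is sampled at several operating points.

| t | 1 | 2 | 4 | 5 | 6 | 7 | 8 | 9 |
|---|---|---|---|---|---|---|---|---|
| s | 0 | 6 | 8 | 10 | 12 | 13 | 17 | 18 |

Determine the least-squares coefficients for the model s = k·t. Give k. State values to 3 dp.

k = 2.011

Forming AᵀA = [[276]] and Aᵀs = [555]ᵀ gives AᵀA·[k]ᵀ = Aᵀs.
Hence k = 555 / 276 ≈ 2.01087.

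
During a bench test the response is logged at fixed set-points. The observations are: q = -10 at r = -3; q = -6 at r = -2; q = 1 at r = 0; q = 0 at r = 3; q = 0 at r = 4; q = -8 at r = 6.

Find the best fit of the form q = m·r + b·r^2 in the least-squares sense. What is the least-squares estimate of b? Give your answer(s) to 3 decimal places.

Entries of MᵀM: Σr·r = 74, Σr·r^2 = 272, Σr^2·r^2 = 1730.
Right-hand side: Σr·q = -6, Σr^2·q = -402.
Eliminating b: 1730·(row 1) − 272·(row 2) gives 54036·m = 1730·(-6) − 272·(-402) = 98964, so m = 2749/1501.
Then b = ((-402) − 272·(2749/1501))/1730 = -781/1501.

b = -0.520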